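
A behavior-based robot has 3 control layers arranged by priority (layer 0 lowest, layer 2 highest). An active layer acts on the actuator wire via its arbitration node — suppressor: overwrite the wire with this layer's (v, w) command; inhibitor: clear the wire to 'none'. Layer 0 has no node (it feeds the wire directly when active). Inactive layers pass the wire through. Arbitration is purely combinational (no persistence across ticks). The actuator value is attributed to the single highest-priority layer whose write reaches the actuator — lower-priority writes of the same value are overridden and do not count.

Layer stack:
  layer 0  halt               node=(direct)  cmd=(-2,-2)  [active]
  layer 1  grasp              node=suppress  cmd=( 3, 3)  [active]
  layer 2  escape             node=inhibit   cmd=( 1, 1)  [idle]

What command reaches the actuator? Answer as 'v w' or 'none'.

3 3

L0 halt: active, feeds wire = (-2, -2)
L1 grasp: active, suppressor → wire = (3, 3)
L2 escape: idle → wire stays (3, 3)
actuator = (3, 3)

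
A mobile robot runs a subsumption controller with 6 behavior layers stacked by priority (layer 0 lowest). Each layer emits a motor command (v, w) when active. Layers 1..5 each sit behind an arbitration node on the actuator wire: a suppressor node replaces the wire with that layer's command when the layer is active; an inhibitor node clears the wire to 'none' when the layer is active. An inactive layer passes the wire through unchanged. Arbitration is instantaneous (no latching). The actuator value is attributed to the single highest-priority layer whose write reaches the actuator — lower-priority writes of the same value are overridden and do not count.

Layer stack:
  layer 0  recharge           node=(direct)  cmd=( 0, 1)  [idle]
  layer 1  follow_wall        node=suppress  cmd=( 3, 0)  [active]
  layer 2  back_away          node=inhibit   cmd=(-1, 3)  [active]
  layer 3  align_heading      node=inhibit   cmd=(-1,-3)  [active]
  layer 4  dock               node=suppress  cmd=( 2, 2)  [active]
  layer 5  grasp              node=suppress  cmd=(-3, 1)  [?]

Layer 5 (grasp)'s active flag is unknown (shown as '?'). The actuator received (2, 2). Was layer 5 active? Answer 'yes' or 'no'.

no

If layer 5 is active=yes:
  actuator would be (-3, 1)
If layer 5 is active=no:
  actuator would be (2, 2)
Observed (2, 2), so layer 5 was idle.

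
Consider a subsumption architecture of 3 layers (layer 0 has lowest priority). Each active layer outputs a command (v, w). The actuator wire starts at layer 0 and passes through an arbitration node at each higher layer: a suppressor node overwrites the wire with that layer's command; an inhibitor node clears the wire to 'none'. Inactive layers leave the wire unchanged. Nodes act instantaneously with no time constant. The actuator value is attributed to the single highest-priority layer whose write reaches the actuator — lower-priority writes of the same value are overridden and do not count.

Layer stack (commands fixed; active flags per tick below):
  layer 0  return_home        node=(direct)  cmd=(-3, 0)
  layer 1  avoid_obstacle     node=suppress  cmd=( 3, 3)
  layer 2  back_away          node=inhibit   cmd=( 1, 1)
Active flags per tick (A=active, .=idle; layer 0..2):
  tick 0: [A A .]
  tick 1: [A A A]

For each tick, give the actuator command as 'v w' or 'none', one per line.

3 3
none

tick 0:
  layer 0 (return_home) active — direct: (-3, 0)
  layer 1 (avoid_obstacle) active — suppresses: (3, 3)
  layer 2 (back_away) idle — unchanged: (3, 3)
  → actuator (3, 3)
tick 1:
  layer 0 (return_home) active — direct: (-3, 0)
  layer 1 (avoid_obstacle) active — suppresses: (3, 3)
  layer 2 (back_away) active — inhibits: none
  → actuator none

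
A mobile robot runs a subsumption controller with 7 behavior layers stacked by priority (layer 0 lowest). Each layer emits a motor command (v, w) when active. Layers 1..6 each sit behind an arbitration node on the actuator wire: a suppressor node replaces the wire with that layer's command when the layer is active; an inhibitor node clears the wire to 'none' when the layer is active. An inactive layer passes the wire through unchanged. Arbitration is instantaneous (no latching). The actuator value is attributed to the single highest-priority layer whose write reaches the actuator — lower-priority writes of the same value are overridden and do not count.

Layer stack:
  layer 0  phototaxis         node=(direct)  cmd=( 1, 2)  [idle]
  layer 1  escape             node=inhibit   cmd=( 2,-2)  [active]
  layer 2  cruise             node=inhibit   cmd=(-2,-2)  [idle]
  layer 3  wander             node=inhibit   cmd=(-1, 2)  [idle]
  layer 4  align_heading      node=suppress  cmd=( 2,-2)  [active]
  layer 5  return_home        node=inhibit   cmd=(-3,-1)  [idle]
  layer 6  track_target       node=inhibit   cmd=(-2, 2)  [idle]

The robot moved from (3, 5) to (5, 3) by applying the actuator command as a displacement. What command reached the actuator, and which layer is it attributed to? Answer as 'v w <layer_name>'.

displacement = (5, 3) − (3, 5) = (2, -2)
[0] phototaxis off; wire := none
[1] escape on (inhibit); wire := none
[2] cruise off; pass none
[3] wander off; pass none
[4] align_heading on (suppress); wire := (2, -2)
[5] return_home off; pass (2, -2)
[6] track_target off; pass (2, -2)
output (2, -2) — from layer 4 (align_heading)

2 -2 align_heading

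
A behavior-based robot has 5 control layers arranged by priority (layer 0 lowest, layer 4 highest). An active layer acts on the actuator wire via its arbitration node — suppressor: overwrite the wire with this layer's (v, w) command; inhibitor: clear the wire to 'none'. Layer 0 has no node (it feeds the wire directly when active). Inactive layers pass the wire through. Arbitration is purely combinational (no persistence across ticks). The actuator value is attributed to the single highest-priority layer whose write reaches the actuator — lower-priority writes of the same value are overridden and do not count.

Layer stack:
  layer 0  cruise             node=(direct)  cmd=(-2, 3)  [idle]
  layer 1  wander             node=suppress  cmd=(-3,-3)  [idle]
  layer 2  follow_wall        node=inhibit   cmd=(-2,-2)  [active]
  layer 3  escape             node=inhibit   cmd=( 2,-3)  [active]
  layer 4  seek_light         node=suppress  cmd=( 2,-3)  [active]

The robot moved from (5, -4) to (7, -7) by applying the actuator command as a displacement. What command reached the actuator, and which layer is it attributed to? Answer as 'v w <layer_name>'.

2 -3 seek_light

displacement = (7, -7) − (5, -4) = (2, -3)
layer 0 (cruise) idle — none
layer 1 (wander) idle — unchanged: none
layer 2 (follow_wall) active — inhibits: none
layer 3 (escape) active — inhibits: none
layer 4 (seek_light) active — suppresses: (2, -3)
→ actuator (2, -3) — from layer 4 (seek_light)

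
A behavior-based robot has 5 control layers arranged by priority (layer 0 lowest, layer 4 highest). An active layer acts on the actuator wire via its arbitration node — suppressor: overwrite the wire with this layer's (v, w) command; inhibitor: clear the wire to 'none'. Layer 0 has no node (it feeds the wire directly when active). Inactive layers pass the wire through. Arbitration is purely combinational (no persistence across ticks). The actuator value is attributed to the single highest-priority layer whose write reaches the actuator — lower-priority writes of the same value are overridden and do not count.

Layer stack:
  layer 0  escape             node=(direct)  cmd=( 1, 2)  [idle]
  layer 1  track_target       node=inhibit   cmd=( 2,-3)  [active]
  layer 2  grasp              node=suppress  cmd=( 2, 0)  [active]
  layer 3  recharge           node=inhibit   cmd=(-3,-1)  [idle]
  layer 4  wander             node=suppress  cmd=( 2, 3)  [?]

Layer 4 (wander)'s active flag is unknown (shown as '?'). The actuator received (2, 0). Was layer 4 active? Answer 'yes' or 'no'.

no

If layer 4 is active=yes:
  actuator would be (2, 3)
If layer 4 is active=no:
  actuator would be (2, 0)
Observed (2, 0), so layer 4 was idle.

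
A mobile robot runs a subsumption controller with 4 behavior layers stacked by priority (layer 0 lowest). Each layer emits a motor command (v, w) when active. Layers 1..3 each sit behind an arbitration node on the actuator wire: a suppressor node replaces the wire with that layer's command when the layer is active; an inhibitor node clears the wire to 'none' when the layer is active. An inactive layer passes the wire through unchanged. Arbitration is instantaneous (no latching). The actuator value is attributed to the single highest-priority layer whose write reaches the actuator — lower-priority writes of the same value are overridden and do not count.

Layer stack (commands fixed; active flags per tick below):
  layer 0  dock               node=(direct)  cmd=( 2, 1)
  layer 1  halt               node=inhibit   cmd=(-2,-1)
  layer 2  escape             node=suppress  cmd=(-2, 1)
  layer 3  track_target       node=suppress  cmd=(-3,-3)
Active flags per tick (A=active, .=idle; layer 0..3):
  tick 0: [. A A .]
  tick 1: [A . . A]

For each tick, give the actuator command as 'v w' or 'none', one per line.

-2 1
-3 -3

tick 0:
  [0] dock off; wire := none
  [1] halt on (inhibit); wire := none
  [2] escape on (suppress); wire := (-2, 1)
  [3] track_target off; pass (-2, 1)
  output (-2, 1)
tick 1:
  [0] dock on; wire := (2, 1)
  [1] halt off; pass (2, 1)
  [2] escape off; pass (2, 1)
  [3] track_target on (suppress); wire := (-3, -3)
  output (-3, -3)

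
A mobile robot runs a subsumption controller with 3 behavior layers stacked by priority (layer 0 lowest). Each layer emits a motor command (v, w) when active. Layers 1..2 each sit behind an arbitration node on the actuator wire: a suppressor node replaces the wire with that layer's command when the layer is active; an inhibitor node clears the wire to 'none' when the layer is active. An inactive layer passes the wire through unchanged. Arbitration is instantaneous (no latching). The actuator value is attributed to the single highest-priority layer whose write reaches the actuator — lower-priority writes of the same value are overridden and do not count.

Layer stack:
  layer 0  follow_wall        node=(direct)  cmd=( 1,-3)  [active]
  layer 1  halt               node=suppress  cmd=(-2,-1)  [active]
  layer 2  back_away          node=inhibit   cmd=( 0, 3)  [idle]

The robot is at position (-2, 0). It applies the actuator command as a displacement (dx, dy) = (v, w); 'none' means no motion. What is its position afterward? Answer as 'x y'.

layer 0 (follow_wall) active — direct: (1, -3)
layer 1 (halt) active — suppresses: (-2, -1)
layer 2 (back_away) idle — unchanged: (-2, -1)
→ actuator (-2, -1)
position: (-2, 0) + (-2, -1) = (-4, -1)

-4 -1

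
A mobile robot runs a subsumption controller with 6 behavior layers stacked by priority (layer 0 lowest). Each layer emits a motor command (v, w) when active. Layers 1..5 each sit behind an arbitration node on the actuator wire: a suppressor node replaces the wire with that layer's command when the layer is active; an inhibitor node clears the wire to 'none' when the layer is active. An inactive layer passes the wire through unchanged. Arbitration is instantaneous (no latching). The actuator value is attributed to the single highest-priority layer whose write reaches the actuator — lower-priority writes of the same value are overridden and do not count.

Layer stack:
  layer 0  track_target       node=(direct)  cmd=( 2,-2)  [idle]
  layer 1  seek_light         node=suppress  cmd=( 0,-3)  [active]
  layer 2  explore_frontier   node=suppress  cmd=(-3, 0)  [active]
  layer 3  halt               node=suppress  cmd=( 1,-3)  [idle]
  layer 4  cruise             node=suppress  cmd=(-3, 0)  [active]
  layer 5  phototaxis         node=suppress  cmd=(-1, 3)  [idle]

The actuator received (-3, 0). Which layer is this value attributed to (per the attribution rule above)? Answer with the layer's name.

layer 0 (track_target) idle — none
layer 1 (seek_light) active — suppresses: (0, -3)
layer 2 (explore_frontier) active — suppresses: (-3, 0)
layer 3 (halt) idle — unchanged: (-3, 0)
layer 4 (cruise) active — suppresses: (-3, 0)
layer 5 (phototaxis) idle — unchanged: (-3, 0)
→ actuator (-3, 0)
last writer: layer 4 = cruise

cruise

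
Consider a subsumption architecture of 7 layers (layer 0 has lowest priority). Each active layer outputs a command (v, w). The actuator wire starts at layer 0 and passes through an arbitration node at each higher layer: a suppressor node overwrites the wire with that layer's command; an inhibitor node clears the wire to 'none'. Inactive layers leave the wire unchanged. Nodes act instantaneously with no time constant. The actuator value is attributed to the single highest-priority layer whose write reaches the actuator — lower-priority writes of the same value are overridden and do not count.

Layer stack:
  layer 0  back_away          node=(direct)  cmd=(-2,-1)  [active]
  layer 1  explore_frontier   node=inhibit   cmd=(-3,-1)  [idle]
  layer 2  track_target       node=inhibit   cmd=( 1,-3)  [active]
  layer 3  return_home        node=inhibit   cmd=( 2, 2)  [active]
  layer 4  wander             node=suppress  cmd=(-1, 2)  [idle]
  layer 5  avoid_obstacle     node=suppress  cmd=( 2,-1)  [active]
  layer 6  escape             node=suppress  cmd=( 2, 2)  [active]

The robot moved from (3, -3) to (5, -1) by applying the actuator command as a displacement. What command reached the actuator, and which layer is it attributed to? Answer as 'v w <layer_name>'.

2 2 escape

displacement = (5, -1) − (3, -3) = (2, 2)
L0 back_away: active, feeds wire = (-2, -1)
L1 explore_frontier: idle → wire stays (-2, -1)
L2 track_target: active, inhibitor → wire = none
L3 return_home: active, inhibitor → wire = none
L4 wander: idle → wire stays none
L5 avoid_obstacle: active, suppressor → wire = (2, -1)
L6 escape: active, suppressor → wire = (2, 2)
actuator = (2, 2) — from layer 6 (escape)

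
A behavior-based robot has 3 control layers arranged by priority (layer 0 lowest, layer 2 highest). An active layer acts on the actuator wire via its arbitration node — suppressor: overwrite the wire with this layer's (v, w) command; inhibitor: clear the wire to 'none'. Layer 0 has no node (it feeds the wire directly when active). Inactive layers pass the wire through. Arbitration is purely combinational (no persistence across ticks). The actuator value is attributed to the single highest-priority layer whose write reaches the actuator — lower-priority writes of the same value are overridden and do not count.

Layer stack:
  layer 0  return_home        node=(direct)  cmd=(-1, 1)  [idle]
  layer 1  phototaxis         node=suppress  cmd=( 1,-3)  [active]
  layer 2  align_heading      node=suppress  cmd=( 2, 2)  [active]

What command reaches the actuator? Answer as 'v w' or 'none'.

2 2

layer 0 (return_home) idle — none
layer 1 (phototaxis) active — suppresses: (1, -3)
layer 2 (align_heading) active — suppresses: (2, 2)
→ actuator (2, 2)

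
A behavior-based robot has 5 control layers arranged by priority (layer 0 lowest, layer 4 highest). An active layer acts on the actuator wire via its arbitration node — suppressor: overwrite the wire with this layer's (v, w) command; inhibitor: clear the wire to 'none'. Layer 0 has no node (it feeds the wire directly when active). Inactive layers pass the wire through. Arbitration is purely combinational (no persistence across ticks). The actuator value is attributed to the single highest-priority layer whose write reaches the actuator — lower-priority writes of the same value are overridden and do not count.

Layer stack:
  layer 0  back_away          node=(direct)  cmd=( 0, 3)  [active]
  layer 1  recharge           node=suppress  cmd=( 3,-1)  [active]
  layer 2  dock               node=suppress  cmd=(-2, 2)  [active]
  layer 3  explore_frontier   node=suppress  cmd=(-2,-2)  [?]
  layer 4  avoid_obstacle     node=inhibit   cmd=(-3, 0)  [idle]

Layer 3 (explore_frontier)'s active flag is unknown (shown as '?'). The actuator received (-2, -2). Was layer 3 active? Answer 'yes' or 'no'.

If layer 3 is active=yes:
  actuator would be (-2, -2)
If layer 3 is active=no:
  actuator would be (-2, 2)
Observed (-2, -2), so layer 3 was active.

yes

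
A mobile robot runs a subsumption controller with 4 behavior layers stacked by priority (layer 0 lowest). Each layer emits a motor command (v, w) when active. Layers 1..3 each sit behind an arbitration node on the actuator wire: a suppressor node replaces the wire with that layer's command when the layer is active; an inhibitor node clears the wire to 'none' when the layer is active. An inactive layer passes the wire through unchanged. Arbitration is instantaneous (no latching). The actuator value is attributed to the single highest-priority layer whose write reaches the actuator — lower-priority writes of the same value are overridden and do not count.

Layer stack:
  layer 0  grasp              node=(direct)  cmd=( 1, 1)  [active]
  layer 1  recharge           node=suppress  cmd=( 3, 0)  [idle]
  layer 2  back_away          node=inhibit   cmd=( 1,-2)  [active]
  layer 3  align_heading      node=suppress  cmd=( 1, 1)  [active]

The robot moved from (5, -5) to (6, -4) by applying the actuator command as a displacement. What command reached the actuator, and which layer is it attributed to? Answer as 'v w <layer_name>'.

1 1 align_heading

displacement = (6, -4) − (5, -5) = (1, 1)
[0] grasp on; wire := (1, 1)
[1] recharge off; pass (1, 1)
[2] back_away on (inhibit); wire := none
[3] align_heading on (suppress); wire := (1, 1)
output (1, 1) — from layer 3 (align_heading)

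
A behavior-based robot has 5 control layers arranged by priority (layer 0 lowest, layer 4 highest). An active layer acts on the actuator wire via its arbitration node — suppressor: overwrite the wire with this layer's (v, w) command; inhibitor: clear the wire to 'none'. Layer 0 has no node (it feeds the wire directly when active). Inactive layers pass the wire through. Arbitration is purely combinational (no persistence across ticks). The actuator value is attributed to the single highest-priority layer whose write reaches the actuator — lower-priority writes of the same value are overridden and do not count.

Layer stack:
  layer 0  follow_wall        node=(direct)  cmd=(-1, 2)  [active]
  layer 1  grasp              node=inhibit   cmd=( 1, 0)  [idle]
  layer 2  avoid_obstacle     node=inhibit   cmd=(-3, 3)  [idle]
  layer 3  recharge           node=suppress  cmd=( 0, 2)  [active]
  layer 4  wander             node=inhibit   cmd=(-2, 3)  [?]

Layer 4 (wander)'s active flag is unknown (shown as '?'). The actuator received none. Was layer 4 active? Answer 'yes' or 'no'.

yes

If layer 4 is active=yes:
  actuator would be none
If layer 4 is active=no:
  actuator would be (0, 2)
Observed none, so layer 4 was active.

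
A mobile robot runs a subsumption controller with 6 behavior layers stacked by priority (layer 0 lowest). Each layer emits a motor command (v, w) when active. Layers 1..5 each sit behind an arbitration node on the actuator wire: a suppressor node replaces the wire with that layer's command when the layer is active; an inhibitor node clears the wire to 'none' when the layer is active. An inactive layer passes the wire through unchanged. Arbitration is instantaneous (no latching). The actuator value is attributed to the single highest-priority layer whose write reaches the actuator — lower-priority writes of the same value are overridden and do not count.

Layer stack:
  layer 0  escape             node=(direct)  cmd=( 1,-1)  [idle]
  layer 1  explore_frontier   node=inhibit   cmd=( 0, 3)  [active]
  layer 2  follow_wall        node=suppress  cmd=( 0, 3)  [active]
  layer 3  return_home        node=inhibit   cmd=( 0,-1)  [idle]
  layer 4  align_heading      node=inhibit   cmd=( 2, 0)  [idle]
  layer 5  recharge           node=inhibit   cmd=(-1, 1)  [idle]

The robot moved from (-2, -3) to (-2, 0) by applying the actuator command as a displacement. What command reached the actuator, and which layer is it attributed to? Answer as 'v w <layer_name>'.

displacement = (-2, 0) − (-2, -3) = (0, 3)
layer 0 (escape) idle — none
layer 1 (explore_frontier) active — inhibits: none
layer 2 (follow_wall) active — suppresses: (0, 3)
layer 3 (return_home) idle — unchanged: (0, 3)
layer 4 (align_heading) idle — unchanged: (0, 3)
layer 5 (recharge) idle — unchanged: (0, 3)
→ actuator (0, 3) — from layer 2 (follow_wall)

0 3 follow_wall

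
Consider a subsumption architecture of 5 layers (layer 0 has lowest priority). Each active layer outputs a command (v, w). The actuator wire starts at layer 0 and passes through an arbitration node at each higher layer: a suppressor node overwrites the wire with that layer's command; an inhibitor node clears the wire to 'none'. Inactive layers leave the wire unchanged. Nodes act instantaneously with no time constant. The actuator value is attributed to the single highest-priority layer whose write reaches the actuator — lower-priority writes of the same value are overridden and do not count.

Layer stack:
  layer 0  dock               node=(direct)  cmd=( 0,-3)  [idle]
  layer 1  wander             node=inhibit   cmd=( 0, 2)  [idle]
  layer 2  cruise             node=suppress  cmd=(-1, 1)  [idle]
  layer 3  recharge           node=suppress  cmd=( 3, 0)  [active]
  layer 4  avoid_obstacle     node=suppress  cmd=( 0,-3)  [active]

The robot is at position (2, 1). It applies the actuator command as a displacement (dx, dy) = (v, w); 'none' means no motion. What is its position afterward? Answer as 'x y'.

layer 0 (dock) idle — none
layer 1 (wander) idle — unchanged: none
layer 2 (cruise) idle — unchanged: none
layer 3 (recharge) active — suppresses: (3, 0)
layer 4 (avoid_obstacle) active — suppresses: (0, -3)
→ actuator (0, -3)
position: (2, 1) + (0, -3) = (2, -2)

2 -2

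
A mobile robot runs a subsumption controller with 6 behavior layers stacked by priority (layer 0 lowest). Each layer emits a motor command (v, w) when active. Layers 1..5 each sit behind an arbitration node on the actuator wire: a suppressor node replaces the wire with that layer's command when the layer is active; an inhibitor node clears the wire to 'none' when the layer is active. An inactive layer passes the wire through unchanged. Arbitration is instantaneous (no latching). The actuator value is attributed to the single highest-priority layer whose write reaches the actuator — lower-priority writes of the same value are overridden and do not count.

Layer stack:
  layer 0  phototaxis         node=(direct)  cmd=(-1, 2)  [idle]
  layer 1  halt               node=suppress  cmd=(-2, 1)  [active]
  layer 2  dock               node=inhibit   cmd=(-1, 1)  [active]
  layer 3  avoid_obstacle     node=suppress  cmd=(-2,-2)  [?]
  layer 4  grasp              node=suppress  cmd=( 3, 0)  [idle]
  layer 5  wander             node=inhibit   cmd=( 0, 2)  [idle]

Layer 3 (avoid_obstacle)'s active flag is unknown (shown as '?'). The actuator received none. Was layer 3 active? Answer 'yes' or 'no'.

If layer 3 is active=yes:
  actuator would be (-2, -2)
If layer 3 is active=no:
  actuator would be none
Observed none, so layer 3 was idle.

no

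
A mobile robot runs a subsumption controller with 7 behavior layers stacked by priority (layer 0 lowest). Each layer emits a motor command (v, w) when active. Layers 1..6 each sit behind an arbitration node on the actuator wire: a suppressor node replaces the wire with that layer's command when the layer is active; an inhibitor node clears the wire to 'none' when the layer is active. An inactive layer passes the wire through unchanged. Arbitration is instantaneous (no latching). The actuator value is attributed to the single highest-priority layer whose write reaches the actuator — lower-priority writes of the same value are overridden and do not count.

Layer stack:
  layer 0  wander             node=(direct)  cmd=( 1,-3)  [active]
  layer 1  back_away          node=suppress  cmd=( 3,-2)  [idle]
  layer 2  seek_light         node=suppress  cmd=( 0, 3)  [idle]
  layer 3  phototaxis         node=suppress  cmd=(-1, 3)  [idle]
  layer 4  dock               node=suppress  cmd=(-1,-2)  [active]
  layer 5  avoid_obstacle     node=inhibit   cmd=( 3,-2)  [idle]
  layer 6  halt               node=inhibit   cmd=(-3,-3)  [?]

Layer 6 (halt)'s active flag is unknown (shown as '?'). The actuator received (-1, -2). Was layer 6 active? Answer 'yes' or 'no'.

If layer 6 is active=yes:
  actuator would be none
If layer 6 is active=no:
  actuator would be (-1, -2)
Observed (-1, -2), so layer 6 was idle.

no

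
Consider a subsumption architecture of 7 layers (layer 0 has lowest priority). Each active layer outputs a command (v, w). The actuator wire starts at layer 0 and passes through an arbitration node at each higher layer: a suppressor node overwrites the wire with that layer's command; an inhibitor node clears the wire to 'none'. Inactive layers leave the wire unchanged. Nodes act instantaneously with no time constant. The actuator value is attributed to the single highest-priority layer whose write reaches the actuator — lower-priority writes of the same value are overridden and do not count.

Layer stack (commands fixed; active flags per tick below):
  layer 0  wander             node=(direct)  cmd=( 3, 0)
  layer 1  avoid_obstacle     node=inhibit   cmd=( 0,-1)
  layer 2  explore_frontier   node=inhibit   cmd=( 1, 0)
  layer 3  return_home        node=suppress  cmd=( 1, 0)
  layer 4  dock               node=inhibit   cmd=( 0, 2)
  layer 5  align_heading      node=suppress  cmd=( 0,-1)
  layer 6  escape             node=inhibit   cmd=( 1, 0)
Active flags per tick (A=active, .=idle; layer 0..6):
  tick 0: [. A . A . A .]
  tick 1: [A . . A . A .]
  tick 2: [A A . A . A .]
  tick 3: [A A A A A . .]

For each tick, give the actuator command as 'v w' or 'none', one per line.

0 -1
0 -1
0 -1
none

tick 0:
  L0 wander: idle → wire = none
  L1 avoid_obstacle: active, inhibitor → wire = none
  L2 explore_frontier: idle → wire stays none
  L3 return_home: active, suppressor → wire = (1, 0)
  L4 dock: idle → wire stays (1, 0)
  L5 align_heading: active, suppressor → wire = (0, -1)
  L6 escape: idle → wire stays (0, -1)
  actuator = (0, -1)
tick 1:
  L0 wander: active, feeds wire = (3, 0)
  L1 avoid_obstacle: idle → wire stays (3, 0)
  L2 explore_frontier: idle → wire stays (3, 0)
  L3 return_home: active, suppressor → wire = (1, 0)
  L4 dock: idle → wire stays (1, 0)
  L5 align_heading: active, suppressor → wire = (0, -1)
  L6 escape: idle → wire stays (0, -1)
  actuator = (0, -1)
tick 2:
  L0 wander: active, feeds wire = (3, 0)
  L1 avoid_obstacle: active, inhibitor → wire = none
  L2 explore_frontier: idle → wire stays none
  L3 return_home: active, suppressor → wire = (1, 0)
  L4 dock: idle → wire stays (1, 0)
  L5 align_heading: active, suppressor → wire = (0, -1)
  L6 escape: idle → wire stays (0, -1)
  actuator = (0, -1)
tick 3:
  L0 wander: active, feeds wire = (3, 0)
  L1 avoid_obstacle: active, inhibitor → wire = none
  L2 explore_frontier: active, inhibitor → wire = none
  L3 return_home: active, suppressor → wire = (1, 0)
  L4 dock: active, inhibitor → wire = none
  L5 align_heading: idle → wire stays none
  L6 escape: idle → wire stays none
  actuator = none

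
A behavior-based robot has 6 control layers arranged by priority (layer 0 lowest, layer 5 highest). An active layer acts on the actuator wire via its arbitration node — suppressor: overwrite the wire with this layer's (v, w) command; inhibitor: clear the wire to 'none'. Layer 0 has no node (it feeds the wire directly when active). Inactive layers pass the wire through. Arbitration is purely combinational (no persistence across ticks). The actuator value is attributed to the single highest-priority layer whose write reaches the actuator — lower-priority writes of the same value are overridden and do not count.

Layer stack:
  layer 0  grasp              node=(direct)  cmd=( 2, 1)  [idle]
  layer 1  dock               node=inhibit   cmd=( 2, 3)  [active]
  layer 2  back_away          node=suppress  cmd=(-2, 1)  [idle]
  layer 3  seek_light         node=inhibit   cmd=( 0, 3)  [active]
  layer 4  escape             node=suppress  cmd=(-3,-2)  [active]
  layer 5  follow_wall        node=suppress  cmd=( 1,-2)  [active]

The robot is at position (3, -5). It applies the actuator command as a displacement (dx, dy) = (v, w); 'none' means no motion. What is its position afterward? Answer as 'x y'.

4 -7

[0] grasp off; wire := none
[1] dock on (inhibit); wire := none
[2] back_away off; pass none
[3] seek_light on (inhibit); wire := none
[4] escape on (suppress); wire := (-3, -2)
[5] follow_wall on (suppress); wire := (1, -2)
output (1, -2)
position: (3, -5) + (1, -2) = (4, -7)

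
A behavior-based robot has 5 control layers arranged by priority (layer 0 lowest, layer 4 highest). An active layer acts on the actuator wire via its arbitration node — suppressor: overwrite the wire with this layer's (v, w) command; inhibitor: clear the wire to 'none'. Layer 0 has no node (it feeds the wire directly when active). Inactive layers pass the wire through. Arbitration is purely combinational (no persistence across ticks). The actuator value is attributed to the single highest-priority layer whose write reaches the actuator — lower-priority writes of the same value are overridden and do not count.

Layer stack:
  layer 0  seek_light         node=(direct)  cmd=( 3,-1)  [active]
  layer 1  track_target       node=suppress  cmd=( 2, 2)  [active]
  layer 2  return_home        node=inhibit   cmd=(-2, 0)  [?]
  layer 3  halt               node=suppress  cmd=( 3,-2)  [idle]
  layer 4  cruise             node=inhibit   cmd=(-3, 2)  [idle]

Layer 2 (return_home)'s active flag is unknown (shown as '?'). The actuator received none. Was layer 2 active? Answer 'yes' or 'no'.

yes

If layer 2 is active=yes:
  actuator would be none
If layer 2 is active=no:
  actuator would be (2, 2)
Observed none, so layer 2 was active.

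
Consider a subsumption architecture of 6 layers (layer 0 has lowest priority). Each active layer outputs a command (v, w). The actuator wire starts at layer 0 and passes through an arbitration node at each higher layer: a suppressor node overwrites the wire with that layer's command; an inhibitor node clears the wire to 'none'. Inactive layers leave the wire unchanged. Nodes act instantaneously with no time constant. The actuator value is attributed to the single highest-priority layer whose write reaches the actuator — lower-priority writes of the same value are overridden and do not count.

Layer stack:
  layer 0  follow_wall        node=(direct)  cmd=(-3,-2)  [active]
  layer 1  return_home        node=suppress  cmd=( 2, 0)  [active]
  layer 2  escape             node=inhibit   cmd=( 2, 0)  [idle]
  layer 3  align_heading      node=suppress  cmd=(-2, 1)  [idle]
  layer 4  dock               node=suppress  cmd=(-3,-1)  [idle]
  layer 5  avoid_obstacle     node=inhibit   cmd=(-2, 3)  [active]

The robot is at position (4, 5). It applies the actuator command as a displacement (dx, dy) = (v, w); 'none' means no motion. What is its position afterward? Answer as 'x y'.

4 5

[0] follow_wall on; wire := (-3, -2)
[1] return_home on (suppress); wire := (2, 0)
[2] escape off; pass (2, 0)
[3] align_heading off; pass (2, 0)
[4] dock off; pass (2, 0)
[5] avoid_obstacle on (inhibit); wire := none
output none
position: (4, 5) + none = (4, 5)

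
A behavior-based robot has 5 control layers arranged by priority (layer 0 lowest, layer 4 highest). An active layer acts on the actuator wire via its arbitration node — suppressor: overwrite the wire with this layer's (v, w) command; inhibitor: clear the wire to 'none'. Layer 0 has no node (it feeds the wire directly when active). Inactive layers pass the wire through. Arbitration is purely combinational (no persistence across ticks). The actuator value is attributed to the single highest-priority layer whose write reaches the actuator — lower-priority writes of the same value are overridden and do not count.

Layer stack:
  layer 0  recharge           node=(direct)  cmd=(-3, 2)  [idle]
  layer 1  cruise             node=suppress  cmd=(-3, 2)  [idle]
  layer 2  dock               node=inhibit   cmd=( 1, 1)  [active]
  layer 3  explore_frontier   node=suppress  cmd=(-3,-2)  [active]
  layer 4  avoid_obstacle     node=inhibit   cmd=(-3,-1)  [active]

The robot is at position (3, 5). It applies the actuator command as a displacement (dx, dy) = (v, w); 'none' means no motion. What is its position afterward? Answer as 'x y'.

3 5

[0] recharge off; wire := none
[1] cruise off; pass none
[2] dock on (inhibit); wire := none
[3] explore_frontier on (suppress); wire := (-3, -2)
[4] avoid_obstacle on (inhibit); wire := none
output none
position: (3, 5) + none = (3, 5)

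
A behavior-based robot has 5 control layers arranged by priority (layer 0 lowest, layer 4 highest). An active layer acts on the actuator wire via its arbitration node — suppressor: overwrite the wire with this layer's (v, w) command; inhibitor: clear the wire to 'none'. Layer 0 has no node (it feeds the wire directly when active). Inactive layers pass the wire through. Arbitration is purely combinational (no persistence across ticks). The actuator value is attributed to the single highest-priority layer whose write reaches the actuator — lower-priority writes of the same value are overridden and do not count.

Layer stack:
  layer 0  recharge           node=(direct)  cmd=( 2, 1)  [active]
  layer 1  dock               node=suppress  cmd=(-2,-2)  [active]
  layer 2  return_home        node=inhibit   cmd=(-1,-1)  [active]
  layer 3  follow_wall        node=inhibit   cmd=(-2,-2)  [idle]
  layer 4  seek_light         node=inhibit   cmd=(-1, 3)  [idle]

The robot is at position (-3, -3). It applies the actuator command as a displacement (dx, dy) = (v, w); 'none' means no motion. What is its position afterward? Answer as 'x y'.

[0] recharge on; wire := (2, 1)
[1] dock on (suppress); wire := (-2, -2)
[2] return_home on (inhibit); wire := none
[3] follow_wall off; pass none
[4] seek_light off; pass none
output none
position: (-3, -3) + none = (-3, -3)

-3 -3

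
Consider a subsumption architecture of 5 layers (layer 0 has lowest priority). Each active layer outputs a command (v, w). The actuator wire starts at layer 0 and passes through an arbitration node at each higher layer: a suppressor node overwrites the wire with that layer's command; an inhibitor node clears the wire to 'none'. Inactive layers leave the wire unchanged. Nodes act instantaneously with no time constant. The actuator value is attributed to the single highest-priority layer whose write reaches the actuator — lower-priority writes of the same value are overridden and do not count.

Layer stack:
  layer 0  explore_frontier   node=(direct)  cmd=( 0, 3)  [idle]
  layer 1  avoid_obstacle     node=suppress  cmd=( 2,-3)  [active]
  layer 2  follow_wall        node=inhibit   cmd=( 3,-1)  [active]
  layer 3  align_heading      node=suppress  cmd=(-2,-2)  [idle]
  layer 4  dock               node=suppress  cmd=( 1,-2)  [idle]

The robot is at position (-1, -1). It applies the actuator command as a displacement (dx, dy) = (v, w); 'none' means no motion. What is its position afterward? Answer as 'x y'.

-1 -1

layer 0 (explore_frontier) idle — none
layer 1 (avoid_obstacle) active — suppresses: (2, -3)
layer 2 (follow_wall) active — inhibits: none
layer 3 (align_heading) idle — unchanged: none
layer 4 (dock) idle — unchanged: none
→ actuator none
position: (-1, -1) + none = (-1, -1)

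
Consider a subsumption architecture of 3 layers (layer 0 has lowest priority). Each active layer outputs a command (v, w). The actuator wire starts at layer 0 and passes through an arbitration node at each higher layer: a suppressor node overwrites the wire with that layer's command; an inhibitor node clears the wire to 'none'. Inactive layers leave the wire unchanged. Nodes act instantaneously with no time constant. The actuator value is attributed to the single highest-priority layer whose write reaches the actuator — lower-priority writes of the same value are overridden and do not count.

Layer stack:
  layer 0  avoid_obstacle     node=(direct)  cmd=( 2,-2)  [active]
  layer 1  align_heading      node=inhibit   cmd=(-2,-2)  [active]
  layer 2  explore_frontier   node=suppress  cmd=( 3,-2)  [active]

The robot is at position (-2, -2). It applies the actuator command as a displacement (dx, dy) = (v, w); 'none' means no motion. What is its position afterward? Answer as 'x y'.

layer 0 (avoid_obstacle) active — direct: (2, -2)
layer 1 (align_heading) active — inhibits: none
layer 2 (explore_frontier) active — suppresses: (3, -2)
→ actuator (3, -2)
position: (-2, -2) + (3, -2) = (1, -4)

1 -4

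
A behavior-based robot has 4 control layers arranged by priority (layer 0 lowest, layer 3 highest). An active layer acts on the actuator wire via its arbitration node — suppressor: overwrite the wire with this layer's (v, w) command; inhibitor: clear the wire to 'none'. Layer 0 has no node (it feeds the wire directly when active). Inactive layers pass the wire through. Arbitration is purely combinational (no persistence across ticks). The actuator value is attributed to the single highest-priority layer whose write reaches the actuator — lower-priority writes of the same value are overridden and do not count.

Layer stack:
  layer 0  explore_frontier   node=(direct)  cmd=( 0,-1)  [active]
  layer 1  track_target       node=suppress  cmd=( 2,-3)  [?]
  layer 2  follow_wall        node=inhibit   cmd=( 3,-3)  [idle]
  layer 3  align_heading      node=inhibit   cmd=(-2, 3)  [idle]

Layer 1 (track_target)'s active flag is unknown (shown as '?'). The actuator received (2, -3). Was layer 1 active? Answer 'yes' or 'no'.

yes

If layer 1 is active=yes:
  actuator would be (2, -3)
If layer 1 is active=no:
  actuator would be (0, -1)
Observed (2, -3), so layer 1 was active.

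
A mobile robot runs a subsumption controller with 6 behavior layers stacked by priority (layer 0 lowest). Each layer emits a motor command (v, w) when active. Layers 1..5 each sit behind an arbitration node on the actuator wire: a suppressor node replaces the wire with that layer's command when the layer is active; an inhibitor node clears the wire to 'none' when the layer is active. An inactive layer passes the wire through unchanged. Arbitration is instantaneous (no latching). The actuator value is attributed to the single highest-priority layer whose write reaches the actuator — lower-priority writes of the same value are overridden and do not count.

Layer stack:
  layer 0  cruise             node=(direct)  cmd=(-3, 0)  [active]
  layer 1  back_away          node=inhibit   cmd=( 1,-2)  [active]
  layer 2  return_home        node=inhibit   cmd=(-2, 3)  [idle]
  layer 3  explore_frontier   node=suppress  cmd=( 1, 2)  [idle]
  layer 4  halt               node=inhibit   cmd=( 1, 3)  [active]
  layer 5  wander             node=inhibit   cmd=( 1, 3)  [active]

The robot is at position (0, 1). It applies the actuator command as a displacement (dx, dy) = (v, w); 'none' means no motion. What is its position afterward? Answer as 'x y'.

0 1

L0 cruise: active, feeds wire = (-3, 0)
L1 back_away: active, inhibitor → wire = none
L2 return_home: idle → wire stays none
L3 explore_frontier: idle → wire stays none
L4 halt: active, inhibitor → wire = none
L5 wander: active, inhibitor → wire = none
actuator = none
position: (0, 1) + none = (0, 1)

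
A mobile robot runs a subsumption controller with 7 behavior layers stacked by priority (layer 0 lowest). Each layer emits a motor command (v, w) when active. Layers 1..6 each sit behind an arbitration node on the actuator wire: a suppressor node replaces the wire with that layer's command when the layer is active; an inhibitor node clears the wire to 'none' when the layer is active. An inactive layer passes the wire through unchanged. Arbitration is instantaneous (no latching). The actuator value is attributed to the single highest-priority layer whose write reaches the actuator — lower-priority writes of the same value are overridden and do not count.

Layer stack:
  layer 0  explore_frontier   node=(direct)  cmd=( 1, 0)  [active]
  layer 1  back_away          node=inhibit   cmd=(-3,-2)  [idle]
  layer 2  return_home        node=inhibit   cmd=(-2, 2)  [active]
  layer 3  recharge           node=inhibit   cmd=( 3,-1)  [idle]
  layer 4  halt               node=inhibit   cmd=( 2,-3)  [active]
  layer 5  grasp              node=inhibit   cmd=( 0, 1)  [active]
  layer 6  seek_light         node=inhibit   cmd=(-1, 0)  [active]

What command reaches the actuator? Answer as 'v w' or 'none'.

none

layer 0 (explore_frontier) active — direct: (1, 0)
layer 1 (back_away) idle — unchanged: (1, 0)
layer 2 (return_home) active — inhibits: none
layer 3 (recharge) idle — unchanged: none
layer 4 (halt) active — inhibits: none
layer 5 (grasp) active — inhibits: none
layer 6 (seek_light) active — inhibits: none
→ actuator none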